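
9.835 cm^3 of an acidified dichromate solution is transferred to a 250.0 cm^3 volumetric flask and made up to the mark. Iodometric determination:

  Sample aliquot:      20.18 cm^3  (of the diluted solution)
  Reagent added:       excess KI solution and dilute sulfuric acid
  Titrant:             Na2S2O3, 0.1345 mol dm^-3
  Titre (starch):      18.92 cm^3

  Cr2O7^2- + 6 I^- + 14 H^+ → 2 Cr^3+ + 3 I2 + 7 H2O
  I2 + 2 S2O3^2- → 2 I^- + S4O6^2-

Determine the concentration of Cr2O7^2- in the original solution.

0.5342 mol/L

n(S2O3^2-) = 0.01892 × 0.1345 = 2.545 × 10^-3 mol
n(I2) = n(S2O3^2-)/2 = 1.272 × 10^-3 mol
From the 1:3 ratio, n(Cr2O7^2-) in the aliquot = 1/3 × 1.272 × 10^-3 = 4.241 × 10^-4 mol
[Cr2O7^2-]_dilute = 4.241 × 10^-4 / 0.02018 = 0.02102 mol/L
[Cr2O7^2-]_original = 0.02102 × 250.0/9.835 = 0.5342 mol/L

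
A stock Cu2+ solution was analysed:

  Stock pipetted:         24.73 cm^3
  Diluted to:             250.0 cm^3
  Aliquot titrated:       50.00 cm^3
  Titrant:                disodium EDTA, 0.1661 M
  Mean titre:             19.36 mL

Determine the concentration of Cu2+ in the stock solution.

Cu^2+ + EDTA^4- → [Cu(EDTA)]^2-
n(EDTA) = 0.01936 × 0.1661 = 3.216 × 10^-3 mol
n(Cu2+) in the aliquot = 3.216 × 10^-3 mol (1:1 ratio)
[Cu2+]_dilute = 3.216 × 10^-3 / 0.05000 = 0.06431 mol/L
Dilution factor = 250.0 / 24.73 = 10.11
[Cu2+]_stock = 0.06431 × 10.11 = 0.6502 mol/L

0.6502 M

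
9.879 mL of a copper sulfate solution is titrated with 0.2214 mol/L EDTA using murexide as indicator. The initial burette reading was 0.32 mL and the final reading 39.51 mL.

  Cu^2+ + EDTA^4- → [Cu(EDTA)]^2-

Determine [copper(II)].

n(EDTA) = 0.03919 L × 0.2214 mol/L = 8.677 × 10^-3 mol
n(Cu2+) = 8.677 × 10^-3 mol (1:1 mole ratio)
[Cu2+] = 8.677 × 10^-3 mol / 0.009879 L = 0.8783 mol/L

0.8783 mol/L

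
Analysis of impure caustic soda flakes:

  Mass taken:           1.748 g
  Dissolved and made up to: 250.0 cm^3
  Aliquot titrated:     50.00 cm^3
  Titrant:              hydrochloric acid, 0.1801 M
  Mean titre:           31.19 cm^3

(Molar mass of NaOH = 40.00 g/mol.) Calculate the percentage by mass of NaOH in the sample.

NaOH + HCl → NaCl + H2O
n(HCl) per titration = 0.03119 × 0.1801 = 5.617 × 10^-3 mol
n(NaOH) in each aliquot = 5.617 × 10^-3 mol (1:1 ratio)
n(NaOH) in the whole flask = 5.617 × 10^-3 × 250.0/50.00 = 0.02809 mol
mass of NaOH = 0.02809 × 40.00 = 1.123 g
% NaOH = 1.123 / 1.748 × 100 = 64.27 %

64.27 %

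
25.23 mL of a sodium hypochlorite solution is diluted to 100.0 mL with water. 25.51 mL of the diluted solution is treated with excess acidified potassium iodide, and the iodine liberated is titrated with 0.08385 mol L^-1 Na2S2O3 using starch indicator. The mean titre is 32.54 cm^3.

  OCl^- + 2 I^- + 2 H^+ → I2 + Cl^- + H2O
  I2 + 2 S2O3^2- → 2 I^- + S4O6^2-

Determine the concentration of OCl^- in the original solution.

n(S2O3^2-) = 0.03254 × 0.08385 = 2.728 × 10^-3 mol
n(I2) = n(S2O3^2-)/2 = 1.364 × 10^-3 mol
n(OCl^-) in the aliquot = 1.364 × 10^-3 mol (1:1 ratio)
[OCl^-]_dilute = 1.364 × 10^-3 / 0.02551 = 0.05348 mol/L
[OCl^-]_original = 0.05348 × 100.0/25.23 = 0.2120 mol/L

0.2120 mol/L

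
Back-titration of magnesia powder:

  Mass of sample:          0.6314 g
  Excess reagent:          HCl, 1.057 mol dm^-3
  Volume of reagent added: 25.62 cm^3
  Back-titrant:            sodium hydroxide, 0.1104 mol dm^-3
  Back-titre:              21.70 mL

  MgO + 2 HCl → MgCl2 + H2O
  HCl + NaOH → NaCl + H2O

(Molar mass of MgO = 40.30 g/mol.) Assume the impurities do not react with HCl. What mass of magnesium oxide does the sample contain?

n(HCl) added = 0.02562 × 1.057 = 0.02708 mol
n(NaOH) used in back-titration = 0.02170 × 0.1104 = 2.396 × 10^-3 mol
n(HCl) left over = 2.396 × 10^-3 mol (1:1 ratio)
n(HCl) consumed by analyte = 0.02708 − 2.396 × 10^-3 = 0.02468 mol
From the 1:2 ratio, n(MgO) = 1/2 × 0.02468 = 0.01234 mol
mass of MgO = 0.01234 × 40.30 = 0.4974 g

0.4974 g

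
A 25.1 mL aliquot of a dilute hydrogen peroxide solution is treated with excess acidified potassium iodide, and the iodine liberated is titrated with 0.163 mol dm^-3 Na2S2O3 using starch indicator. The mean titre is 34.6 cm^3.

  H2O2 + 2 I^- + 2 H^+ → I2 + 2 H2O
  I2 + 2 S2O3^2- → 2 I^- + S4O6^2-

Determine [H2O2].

0.112 mol/L

n(S2O3^2-) = 0.0346 × 0.163 = 5.64 × 10^-3 mol
n(I2) = n(S2O3^2-)/2 = 2.82 × 10^-3 mol
n(H2O2) in the aliquot = 2.82 × 10^-3 mol (1:1 ratio)
[H2O2] = 2.82 × 10^-3 / 0.0251 = 0.112 mol/L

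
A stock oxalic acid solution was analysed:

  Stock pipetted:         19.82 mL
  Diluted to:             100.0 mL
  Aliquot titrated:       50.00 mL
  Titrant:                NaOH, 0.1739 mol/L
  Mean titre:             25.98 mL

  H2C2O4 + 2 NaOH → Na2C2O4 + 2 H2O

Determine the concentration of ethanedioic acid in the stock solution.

n(NaOH) = 0.02598 × 0.1739 = 4.518 × 10^-3 mol
From the 1:2 ratio, n(H2C2O4) in the aliquot = 1/2 × 4.518 × 10^-3 = 2.259 × 10^-3 mol
[H2C2O4]_dilute = 2.259 × 10^-3 / 0.05000 = 0.04518 mol/L
Dilution factor = 100.0 / 19.82 = 5.045
[H2C2O4]_stock = 0.04518 × 5.045 = 0.2279 mol/L

0.2279 mol/L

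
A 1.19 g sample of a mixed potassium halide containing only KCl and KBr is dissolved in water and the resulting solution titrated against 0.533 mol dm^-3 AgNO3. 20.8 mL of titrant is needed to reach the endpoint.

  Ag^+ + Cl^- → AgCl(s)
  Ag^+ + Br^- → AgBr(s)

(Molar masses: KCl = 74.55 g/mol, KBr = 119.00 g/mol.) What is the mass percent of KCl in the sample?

18.2 %

n(AgNO3) = 0.0208 × 0.533 = 0.0111 mol
Let x = n(KCl), y = n(KBr).
Titrant: 1x + 1y = 0.0111;  mass: 74.55x + 119.00y = 1.19
Solving, x = 2.91 × 10^-3 mol, y = 8.18 × 10^-3 mol
mass of KCl = 2.91 × 10^-3 × 74.55 = 0.217 g
% KCl = 0.217 / 1.19 × 100 = 18.2 %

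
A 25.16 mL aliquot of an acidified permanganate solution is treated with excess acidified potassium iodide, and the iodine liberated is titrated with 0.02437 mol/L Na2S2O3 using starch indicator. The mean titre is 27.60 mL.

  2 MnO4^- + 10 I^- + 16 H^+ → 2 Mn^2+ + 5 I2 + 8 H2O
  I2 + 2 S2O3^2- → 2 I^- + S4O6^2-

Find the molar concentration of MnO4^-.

0.005347 mol/L

n(S2O3^2-) = 0.02760 × 0.02437 = 6.726 × 10^-4 mol
n(I2) = n(S2O3^2-)/2 = 3.363 × 10^-4 mol
From the 2:5 ratio, n(MnO4^-) in the aliquot = 2/5 × 3.363 × 10^-4 = 1.345 × 10^-4 mol
[MnO4^-] = 1.345 × 10^-4 / 0.02516 = 0.005347 mol/L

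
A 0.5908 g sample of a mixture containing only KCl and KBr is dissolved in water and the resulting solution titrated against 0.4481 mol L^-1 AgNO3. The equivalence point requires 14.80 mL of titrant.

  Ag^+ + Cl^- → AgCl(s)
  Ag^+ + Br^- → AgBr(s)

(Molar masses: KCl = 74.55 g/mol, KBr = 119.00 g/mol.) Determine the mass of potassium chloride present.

n(AgNO3) = 0.01480 × 0.4481 = 6.632 × 10^-3 mol
Let x = n(KCl), y = n(KBr).
Titrant: 1x + 1y = 6.632 × 10^-3;  mass: 74.55x + 119.00y = 0.5908
Solving, x = 4.463 × 10^-3 mol, y = 2.169 × 10^-3 mol
mass of KCl = 4.463 × 10^-3 × 74.55 = 0.3327 g

0.3327 g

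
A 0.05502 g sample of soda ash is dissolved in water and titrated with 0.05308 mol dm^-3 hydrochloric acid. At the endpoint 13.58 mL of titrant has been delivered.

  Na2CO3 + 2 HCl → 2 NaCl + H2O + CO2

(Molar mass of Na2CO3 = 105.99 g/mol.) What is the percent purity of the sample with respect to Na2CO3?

69.43 %

n(HCl) = 0.01358 L × 0.05308 mol/L = 7.208 × 10^-4 mol
From the 1:2 ratio, n(Na2CO3) = 1/2 × 7.208 × 10^-4 = 3.604 × 10^-4 mol
mass of Na2CO3 = 3.604 × 10^-4 × 105.99 g/mol = 0.03820 g
% Na2CO3 = 0.03820 / 0.05502 × 100 = 69.43 %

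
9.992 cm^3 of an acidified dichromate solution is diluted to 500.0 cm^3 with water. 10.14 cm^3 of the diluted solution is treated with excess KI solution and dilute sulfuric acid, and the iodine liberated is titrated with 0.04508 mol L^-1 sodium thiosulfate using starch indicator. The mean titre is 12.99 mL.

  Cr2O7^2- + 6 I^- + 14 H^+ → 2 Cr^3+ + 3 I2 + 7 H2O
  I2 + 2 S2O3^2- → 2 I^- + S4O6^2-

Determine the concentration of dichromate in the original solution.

n(S2O3^2-) = 0.01299 × 0.04508 = 5.856 × 10^-4 mol
n(I2) = n(S2O3^2-)/2 = 2.928 × 10^-4 mol
From the 1:3 ratio, n(Cr2O7^2-) in the aliquot = 1/3 × 2.928 × 10^-4 = 9.760 × 10^-5 mol
[Cr2O7^2-]_dilute = 9.760 × 10^-5 / 0.01014 = 0.009625 mol/L
[Cr2O7^2-]_original = 0.009625 × 500.0/9.992 = 0.4816 mol/L

0.4816 mol/L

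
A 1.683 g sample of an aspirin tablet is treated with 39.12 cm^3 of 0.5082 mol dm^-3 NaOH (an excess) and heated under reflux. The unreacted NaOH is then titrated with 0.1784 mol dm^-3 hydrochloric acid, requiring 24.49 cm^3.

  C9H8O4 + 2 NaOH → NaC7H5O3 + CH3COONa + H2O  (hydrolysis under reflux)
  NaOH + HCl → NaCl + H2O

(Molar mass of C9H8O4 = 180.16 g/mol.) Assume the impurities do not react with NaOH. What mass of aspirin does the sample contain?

n(NaOH) added = 0.03912 × 0.5082 = 0.01988 mol
n(HCl) used in back-titration = 0.02449 × 0.1784 = 4.369 × 10^-3 mol
n(NaOH) left over = 4.369 × 10^-3 mol (1:1 ratio)
n(NaOH) consumed by analyte = 0.01988 − 4.369 × 10^-3 = 0.01551 mol
From the 1:2 ratio, n(C9H8O4) = 1/2 × 0.01551 = 7.756 × 10^-3 mol
mass of C9H8O4 = 7.756 × 10^-3 × 180.16 = 1.397 g

1.397 g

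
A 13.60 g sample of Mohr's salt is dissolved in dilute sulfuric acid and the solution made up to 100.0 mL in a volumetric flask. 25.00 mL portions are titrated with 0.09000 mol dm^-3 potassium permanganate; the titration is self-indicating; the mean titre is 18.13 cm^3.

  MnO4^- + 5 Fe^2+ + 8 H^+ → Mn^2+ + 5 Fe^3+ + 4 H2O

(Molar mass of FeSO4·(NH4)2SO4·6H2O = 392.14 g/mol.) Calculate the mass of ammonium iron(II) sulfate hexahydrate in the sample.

12.80 g

n(KMnO4) per titration = 0.01813 × 0.09000 = 1.632 × 10^-3 mol
From the 5:1 ratio, n(FeSO4·(NH4)2SO4·6H2O) in each aliquot = 5/1 × 1.632 × 10^-3 = 8.159 × 10^-3 mol
n(FeSO4·(NH4)2SO4·6H2O) in the whole flask = 8.159 × 10^-3 × 100.0/25.00 = 0.03263 mol
mass of FeSO4·(NH4)2SO4·6H2O = 0.03263 × 392.14 = 12.80 g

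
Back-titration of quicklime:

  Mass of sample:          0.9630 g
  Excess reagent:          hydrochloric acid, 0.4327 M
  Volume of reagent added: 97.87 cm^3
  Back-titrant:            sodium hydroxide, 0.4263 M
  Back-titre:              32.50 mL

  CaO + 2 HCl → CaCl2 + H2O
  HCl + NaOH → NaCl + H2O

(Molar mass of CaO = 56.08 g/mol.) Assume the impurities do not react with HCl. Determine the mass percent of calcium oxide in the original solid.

n(HCl) added = 0.09787 × 0.4327 = 0.04235 mol
n(NaOH) used in back-titration = 0.03250 × 0.4263 = 0.01385 mol
n(HCl) left over = 0.01385 mol (1:1 ratio)
n(HCl) consumed by analyte = 0.04235 − 0.01385 = 0.02849 mol
From the 1:2 ratio, n(CaO) = 1/2 × 0.02849 = 0.01425 mol
mass of CaO = 0.01425 × 56.08 = 0.7990 g
% CaO = 0.7990 / 0.9630 × 100 = 82.97 %

82.97 %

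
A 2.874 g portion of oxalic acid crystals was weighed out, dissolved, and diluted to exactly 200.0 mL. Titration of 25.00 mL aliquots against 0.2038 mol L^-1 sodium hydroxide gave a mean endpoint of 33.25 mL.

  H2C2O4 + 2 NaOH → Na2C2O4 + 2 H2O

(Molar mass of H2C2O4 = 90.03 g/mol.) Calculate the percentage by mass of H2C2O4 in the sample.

n(NaOH) per titration = 0.03325 × 0.2038 = 6.776 × 10^-3 mol
From the 1:2 ratio, n(H2C2O4) in each aliquot = 1/2 × 6.776 × 10^-3 = 3.388 × 10^-3 mol
n(H2C2O4) in the whole flask = 3.388 × 10^-3 × 200.0/25.00 = 0.02711 mol
mass of H2C2O4 = 0.02711 × 90.03 = 2.440 g
% H2C2O4 = 2.440 / 2.874 × 100 = 84.91 %

84.91 %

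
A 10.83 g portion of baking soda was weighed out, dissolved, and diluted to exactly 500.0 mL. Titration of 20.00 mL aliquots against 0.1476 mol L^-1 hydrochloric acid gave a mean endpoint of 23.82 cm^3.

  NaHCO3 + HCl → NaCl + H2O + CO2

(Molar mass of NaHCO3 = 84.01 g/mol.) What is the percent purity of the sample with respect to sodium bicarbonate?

n(HCl) per titration = 0.02382 × 0.1476 = 3.516 × 10^-3 mol
n(NaHCO3) in each aliquot = 3.516 × 10^-3 mol (1:1 ratio)
n(NaHCO3) in the whole flask = 3.516 × 10^-3 × 500.0/20.00 = 0.08790 mol
mass of NaHCO3 = 0.08790 × 84.01 = 7.384 g
% NaHCO3 = 7.384 / 10.83 × 100 = 68.18 %

68.18 %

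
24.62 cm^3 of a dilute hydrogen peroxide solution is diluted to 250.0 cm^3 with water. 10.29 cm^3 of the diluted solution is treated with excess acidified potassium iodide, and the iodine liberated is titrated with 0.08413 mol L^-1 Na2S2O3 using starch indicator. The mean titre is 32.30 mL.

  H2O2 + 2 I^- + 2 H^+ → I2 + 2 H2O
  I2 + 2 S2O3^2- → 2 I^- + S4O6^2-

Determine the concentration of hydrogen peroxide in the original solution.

n(S2O3^2-) = 0.03230 × 0.08413 = 2.717 × 10^-3 mol
n(I2) = n(S2O3^2-)/2 = 1.359 × 10^-3 mol
n(H2O2) in the aliquot = 1.359 × 10^-3 mol (1:1 ratio)
[H2O2]_dilute = 1.359 × 10^-3 / 0.01029 = 0.1320 mol/L
[H2O2]_original = 0.1320 × 250.0/24.62 = 1.341 mol/L

1.341 mol/L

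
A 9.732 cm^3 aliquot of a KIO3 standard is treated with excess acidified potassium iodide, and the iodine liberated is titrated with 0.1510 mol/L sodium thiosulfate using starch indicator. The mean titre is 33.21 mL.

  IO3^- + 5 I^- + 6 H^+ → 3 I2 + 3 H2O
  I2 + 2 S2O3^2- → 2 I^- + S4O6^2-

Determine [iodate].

0.08588 mol/L

n(S2O3^2-) = 0.03321 × 0.1510 = 5.015 × 10^-3 mol
n(I2) = n(S2O3^2-)/2 = 2.507 × 10^-3 mol
From the 1:3 ratio, n(IO3^-) in the aliquot = 1/3 × 2.507 × 10^-3 = 8.358 × 10^-4 mol
[IO3^-] = 8.358 × 10^-4 / 0.009732 = 0.08588 mol/L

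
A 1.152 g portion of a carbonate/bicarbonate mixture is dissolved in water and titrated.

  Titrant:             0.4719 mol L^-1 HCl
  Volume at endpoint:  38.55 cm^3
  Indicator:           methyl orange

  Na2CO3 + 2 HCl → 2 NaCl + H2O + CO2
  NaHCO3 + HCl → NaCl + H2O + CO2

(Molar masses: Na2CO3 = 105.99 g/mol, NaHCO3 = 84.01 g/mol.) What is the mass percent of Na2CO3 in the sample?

n(HCl) = 0.03855 × 0.4719 = 0.01819 mol
Let x = n(Na2CO3), y = n(NaHCO3).
Titrant: 2x + 1y = 0.01819;  mass: 105.99x + 84.01y = 1.152
Solving, x = 6.066 × 10^-3 mol, y = 6.059 × 10^-3 mol
mass of Na2CO3 = 6.066 × 10^-3 × 105.99 = 0.6430 g
% Na2CO3 = 0.6430 / 1.152 × 100 = 55.81 %

55.81 %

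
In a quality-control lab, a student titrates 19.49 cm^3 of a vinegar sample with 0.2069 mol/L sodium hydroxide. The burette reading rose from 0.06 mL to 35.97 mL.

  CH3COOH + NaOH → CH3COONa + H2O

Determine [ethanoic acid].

0.3812 mol/L

n(NaOH) = 0.03591 L × 0.2069 mol/L = 7.430 × 10^-3 mol
n(CH3COOH) = 7.430 × 10^-3 mol (1:1 mole ratio)
[CH3COOH] = 7.430 × 10^-3 mol / 0.01949 L = 0.3812 mol/L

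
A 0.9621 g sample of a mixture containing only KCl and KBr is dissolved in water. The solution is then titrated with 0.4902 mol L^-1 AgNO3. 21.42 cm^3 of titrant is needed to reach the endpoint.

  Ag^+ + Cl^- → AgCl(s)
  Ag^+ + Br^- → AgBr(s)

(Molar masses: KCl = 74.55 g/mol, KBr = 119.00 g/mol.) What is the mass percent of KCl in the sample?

n(AgNO3) = 0.02142 × 0.4902 = 0.01050 mol
Let x = n(KCl), y = n(KBr).
Titrant: 1x + 1y = 0.01050;  mass: 74.55x + 119.00y = 0.9621
Solving, x = 6.466 × 10^-3 mol, y = 4.034 × 10^-3 mol
mass of KCl = 6.466 × 10^-3 × 74.55 = 0.4820 g
% KCl = 0.4820 / 0.9621 × 100 = 50.10 %

50.10 %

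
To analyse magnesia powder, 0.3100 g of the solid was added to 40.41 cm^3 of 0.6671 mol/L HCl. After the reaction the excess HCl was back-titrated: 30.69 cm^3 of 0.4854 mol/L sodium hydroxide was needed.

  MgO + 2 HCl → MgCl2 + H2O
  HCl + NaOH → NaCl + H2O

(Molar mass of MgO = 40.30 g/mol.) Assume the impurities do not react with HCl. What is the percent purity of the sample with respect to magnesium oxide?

n(HCl) added = 0.04041 × 0.6671 = 0.02696 mol
n(NaOH) used in back-titration = 0.03069 × 0.4854 = 0.01490 mol
n(HCl) left over = 0.01490 mol (1:1 ratio)
n(HCl) consumed by analyte = 0.02696 − 0.01490 = 0.01206 mol
From the 1:2 ratio, n(MgO) = 1/2 × 0.01206 = 6.030 × 10^-3 mol
mass of MgO = 6.030 × 10^-3 × 40.30 = 0.2430 g
% MgO = 0.2430 / 0.3100 × 100 = 78.39 %

78.39 %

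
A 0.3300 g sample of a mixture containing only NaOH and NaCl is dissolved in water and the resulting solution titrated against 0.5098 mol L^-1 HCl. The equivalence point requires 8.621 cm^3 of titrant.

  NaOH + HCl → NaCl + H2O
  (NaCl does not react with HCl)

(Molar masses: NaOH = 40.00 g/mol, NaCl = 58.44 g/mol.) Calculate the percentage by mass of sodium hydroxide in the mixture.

53.27 %

n(HCl) = 0.008621 × 0.5098 = 4.395 × 10^-3 mol
Let x = n(NaOH), y = n(NaCl).
Titrant: 1x = 4.395 × 10^-3;  mass: 40.00x + 58.44y = 0.3300
Solving, x = 4.395 × 10^-3 mol, y = 2.639 × 10^-3 mol
mass of NaOH = 4.395 × 10^-3 × 40.00 = 0.1758 g
% NaOH = 0.1758 / 0.3300 × 100 = 53.27 %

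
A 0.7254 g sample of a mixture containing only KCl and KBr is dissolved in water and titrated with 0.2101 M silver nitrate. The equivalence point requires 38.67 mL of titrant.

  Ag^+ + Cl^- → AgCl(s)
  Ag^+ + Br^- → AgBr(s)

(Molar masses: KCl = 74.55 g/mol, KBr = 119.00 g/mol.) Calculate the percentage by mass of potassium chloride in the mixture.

55.82 %

n(AgNO3) = 0.03867 × 0.2101 = 8.125 × 10^-3 mol
Let x = n(KCl), y = n(KBr).
Titrant: 1x + 1y = 8.125 × 10^-3;  mass: 74.55x + 119.00y = 0.7254
Solving, x = 5.431 × 10^-3 mol, y = 2.693 × 10^-3 mol
mass of KCl = 5.431 × 10^-3 × 74.55 = 0.4049 g
% KCl = 0.4049 / 0.7254 × 100 = 55.82 %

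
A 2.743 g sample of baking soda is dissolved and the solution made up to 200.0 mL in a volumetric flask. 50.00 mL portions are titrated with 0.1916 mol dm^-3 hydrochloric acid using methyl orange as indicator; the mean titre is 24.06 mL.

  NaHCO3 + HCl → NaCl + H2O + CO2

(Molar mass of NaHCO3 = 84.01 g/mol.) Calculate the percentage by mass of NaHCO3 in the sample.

n(HCl) per titration = 0.02406 × 0.1916 = 4.610 × 10^-3 mol
n(NaHCO3) in each aliquot = 4.610 × 10^-3 mol (1:1 ratio)
n(NaHCO3) in the whole flask = 4.610 × 10^-3 × 200.0/50.00 = 0.01844 mol
mass of NaHCO3 = 0.01844 × 84.01 = 1.549 g
% NaHCO3 = 1.549 / 2.743 × 100 = 56.48 %

56.48 %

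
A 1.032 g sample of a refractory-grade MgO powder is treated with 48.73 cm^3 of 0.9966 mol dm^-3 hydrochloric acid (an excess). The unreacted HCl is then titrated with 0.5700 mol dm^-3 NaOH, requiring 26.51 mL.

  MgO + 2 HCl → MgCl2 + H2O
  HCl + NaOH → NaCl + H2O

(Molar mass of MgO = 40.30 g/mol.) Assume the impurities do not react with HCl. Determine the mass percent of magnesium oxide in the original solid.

n(HCl) added = 0.04873 × 0.9966 = 0.04856 mol
n(NaOH) used in back-titration = 0.02651 × 0.5700 = 0.01511 mol
n(HCl) left over = 0.01511 mol (1:1 ratio)
n(HCl) consumed by analyte = 0.04856 − 0.01511 = 0.03345 mol
From the 1:2 ratio, n(MgO) = 1/2 × 0.03345 = 0.01673 mol
mass of MgO = 0.01673 × 40.30 = 0.6741 g
% MgO = 0.6741 / 1.032 × 100 = 65.32 %

65.32 %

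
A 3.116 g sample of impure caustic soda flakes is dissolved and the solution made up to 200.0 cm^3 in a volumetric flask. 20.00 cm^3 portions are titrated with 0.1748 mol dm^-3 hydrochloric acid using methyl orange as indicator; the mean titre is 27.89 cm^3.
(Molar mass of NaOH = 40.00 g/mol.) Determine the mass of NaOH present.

NaOH + HCl → NaCl + H2O
n(HCl) per titration = 0.02789 × 0.1748 = 4.875 × 10^-3 mol
n(NaOH) in each aliquot = 4.875 × 10^-3 mol (1:1 ratio)
n(NaOH) in the whole flask = 4.875 × 10^-3 × 200.0/20.00 = 0.04875 mol
mass of NaOH = 0.04875 × 40.00 = 1.950 g

1.950 g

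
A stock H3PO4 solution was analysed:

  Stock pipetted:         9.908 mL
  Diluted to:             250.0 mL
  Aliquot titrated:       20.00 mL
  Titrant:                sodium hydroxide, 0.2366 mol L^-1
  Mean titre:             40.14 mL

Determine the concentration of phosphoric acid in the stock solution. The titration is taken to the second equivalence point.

H3PO4 + 2 NaOH → Na2HPO4 + 2 H2O
n(NaOH) = 0.04014 × 0.2366 = 9.497 × 10^-3 mol
From the 1:2 ratio, n(H3PO4) in the aliquot = 1/2 × 9.497 × 10^-3 = 4.749 × 10^-3 mol
[H3PO4]_dilute = 4.749 × 10^-3 / 0.02000 = 0.2374 mol/L
Dilution factor = 250.0 / 9.908 = 25.23
[H3PO4]_stock = 0.2374 × 25.23 = 5.991 mol/L

5.991 mol/L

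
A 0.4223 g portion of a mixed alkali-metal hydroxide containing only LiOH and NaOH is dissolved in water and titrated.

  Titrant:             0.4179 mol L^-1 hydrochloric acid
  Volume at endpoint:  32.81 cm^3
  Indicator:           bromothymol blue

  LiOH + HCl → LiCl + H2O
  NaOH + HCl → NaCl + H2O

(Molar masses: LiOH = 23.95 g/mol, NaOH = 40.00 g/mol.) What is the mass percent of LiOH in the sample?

n(HCl) = 0.03281 × 0.4179 = 0.01371 mol
Let x = n(LiOH), y = n(NaOH).
Titrant: 1x + 1y = 0.01371;  mass: 23.95x + 40.00y = 0.4223
Solving, x = 7.860 × 10^-3 mol, y = 5.851 × 10^-3 mol
mass of LiOH = 7.860 × 10^-3 × 23.95 = 0.1882 g
% LiOH = 0.1882 / 0.4223 × 100 = 44.58 %

44.58 %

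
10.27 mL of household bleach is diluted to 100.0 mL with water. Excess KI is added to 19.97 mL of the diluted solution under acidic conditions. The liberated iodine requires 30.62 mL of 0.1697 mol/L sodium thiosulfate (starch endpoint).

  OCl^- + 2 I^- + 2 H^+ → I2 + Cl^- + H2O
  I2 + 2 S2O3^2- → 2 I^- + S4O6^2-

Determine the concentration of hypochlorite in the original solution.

n(S2O3^2-) = 0.03062 × 0.1697 = 5.196 × 10^-3 mol
n(I2) = n(S2O3^2-)/2 = 2.598 × 10^-3 mol
n(OCl^-) in the aliquot = 2.598 × 10^-3 mol (1:1 ratio)
[OCl^-]_dilute = 2.598 × 10^-3 / 0.01997 = 0.1301 mol/L
[OCl^-]_original = 0.1301 × 100.0/10.27 = 1.267 mol/L

1.267 mol/L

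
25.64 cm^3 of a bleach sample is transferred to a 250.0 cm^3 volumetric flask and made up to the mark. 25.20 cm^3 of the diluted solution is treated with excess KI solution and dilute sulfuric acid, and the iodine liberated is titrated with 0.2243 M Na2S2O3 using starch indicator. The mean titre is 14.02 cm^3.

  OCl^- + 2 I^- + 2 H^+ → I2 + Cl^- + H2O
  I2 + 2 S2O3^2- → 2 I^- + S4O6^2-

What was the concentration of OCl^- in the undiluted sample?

n(S2O3^2-) = 0.01402 × 0.2243 = 3.145 × 10^-3 mol
n(I2) = n(S2O3^2-)/2 = 1.572 × 10^-3 mol
n(OCl^-) in the aliquot = 1.572 × 10^-3 mol (1:1 ratio)
[OCl^-]_dilute = 1.572 × 10^-3 / 0.02520 = 0.06239 mol/L
[OCl^-]_original = 0.06239 × 250.0/25.64 = 0.6084 mol/L

0.6084 M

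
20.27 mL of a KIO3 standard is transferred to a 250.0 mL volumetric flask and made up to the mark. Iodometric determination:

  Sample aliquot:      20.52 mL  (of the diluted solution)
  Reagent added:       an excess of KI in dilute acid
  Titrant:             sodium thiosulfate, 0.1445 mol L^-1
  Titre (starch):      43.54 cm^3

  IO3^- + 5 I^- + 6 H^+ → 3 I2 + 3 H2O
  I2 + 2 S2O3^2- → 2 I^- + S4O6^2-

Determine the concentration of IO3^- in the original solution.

n(S2O3^2-) = 0.04354 × 0.1445 = 6.292 × 10^-3 mol
n(I2) = n(S2O3^2-)/2 = 3.146 × 10^-3 mol
From the 1:3 ratio, n(IO3^-) in the aliquot = 1/3 × 3.146 × 10^-3 = 1.049 × 10^-3 mol
[IO3^-]_dilute = 1.049 × 10^-3 / 0.02052 = 0.05110 mol/L
[IO3^-]_original = 0.05110 × 250.0/20.27 = 0.6303 mol/L

0.6303 mol/L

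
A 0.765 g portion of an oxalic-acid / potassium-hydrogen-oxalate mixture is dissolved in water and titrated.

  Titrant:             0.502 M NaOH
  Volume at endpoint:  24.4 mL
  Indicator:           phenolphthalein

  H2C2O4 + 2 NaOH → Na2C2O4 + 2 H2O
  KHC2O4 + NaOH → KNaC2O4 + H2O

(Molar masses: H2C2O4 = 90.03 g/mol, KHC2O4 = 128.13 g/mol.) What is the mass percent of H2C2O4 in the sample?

57.0 %

n(NaOH) = 0.0244 × 0.502 = 0.0122 mol
Let x = n(H2C2O4), y = n(KHC2O4).
Titrant: 2x + 1y = 0.0122;  mass: 90.03x + 128.13y = 0.765
Solving, x = 4.84 × 10^-3 mol, y = 2.57 × 10^-3 mol
mass of H2C2O4 = 4.84 × 10^-3 × 90.03 = 0.436 g
% H2C2O4 = 0.436 / 0.765 × 100 = 57.0 %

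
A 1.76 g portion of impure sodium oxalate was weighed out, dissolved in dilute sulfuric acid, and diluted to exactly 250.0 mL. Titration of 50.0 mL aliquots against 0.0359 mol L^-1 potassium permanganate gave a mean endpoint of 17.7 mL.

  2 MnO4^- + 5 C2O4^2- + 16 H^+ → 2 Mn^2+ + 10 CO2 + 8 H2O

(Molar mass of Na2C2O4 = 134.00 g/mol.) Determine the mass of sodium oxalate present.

1.06 g

n(KMnO4) per titration = 0.0177 × 0.0359 = 6.35 × 10^-4 mol
From the 5:2 ratio, n(Na2C2O4) in each aliquot = 5/2 × 6.35 × 10^-4 = 1.59 × 10^-3 mol
n(Na2C2O4) in the whole flask = 1.59 × 10^-3 × 250.0/50.0 = 7.94 × 10^-3 mol
mass of Na2C2O4 = 7.94 × 10^-3 × 134.00 = 1.06 g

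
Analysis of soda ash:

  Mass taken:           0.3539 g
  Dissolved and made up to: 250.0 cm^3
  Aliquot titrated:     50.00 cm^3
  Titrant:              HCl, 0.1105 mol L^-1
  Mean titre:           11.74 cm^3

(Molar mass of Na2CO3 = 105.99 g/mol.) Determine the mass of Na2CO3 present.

Na2CO3 + 2 HCl → 2 NaCl + H2O + CO2
n(HCl) per titration = 0.01174 × 0.1105 = 1.297 × 10^-3 mol
From the 1:2 ratio, n(Na2CO3) in each aliquot = 1/2 × 1.297 × 10^-3 = 6.486 × 10^-4 mol
n(Na2CO3) in the whole flask = 6.486 × 10^-4 × 250.0/50.00 = 3.243 × 10^-3 mol
mass of Na2CO3 = 3.243 × 10^-3 × 105.99 = 0.3437 g

0.3437 g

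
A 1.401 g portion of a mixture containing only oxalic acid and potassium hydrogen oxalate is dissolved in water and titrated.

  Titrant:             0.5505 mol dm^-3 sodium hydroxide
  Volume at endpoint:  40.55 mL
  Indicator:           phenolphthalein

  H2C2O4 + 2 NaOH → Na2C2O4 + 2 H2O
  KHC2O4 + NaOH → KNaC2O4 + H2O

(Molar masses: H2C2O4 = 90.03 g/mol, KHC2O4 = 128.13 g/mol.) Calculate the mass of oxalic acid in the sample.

n(NaOH) = 0.04055 × 0.5505 = 0.02232 mol
Let x = n(H2C2O4), y = n(KHC2O4).
Titrant: 2x + 1y = 0.02232;  mass: 90.03x + 128.13y = 1.401
Solving, x = 8.778 × 10^-3 mol, y = 4.766 × 10^-3 mol
mass of H2C2O4 = 8.778 × 10^-3 × 90.03 = 0.7903 g

0.7903 g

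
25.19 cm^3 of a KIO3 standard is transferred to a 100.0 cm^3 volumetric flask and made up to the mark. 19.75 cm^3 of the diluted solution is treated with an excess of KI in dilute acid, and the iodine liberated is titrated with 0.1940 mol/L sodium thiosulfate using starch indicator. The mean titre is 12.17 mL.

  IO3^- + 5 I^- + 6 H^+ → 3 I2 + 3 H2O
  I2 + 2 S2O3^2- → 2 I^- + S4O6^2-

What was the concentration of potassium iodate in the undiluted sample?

0.07909 mol/L

n(S2O3^2-) = 0.01217 × 0.1940 = 2.361 × 10^-3 mol
n(I2) = n(S2O3^2-)/2 = 1.180 × 10^-3 mol
From the 1:3 ratio, n(IO3^-) in the aliquot = 1/3 × 1.180 × 10^-3 = 3.935 × 10^-4 mol
[IO3^-]_dilute = 3.935 × 10^-4 / 0.01975 = 0.01992 mol/L
[IO3^-]_original = 0.01992 × 100.0/25.19 = 0.07909 mol/L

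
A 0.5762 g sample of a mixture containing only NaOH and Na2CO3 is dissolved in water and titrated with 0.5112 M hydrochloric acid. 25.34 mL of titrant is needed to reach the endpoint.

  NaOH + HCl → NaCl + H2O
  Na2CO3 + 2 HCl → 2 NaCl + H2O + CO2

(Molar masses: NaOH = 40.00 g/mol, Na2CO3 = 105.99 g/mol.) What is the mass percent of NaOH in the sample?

n(HCl) = 0.02534 × 0.5112 = 0.01295 mol
Let x = n(NaOH), y = n(Na2CO3).
Titrant: 1x + 2y = 0.01295;  mass: 40.00x + 105.99y = 0.5762
Solving, x = 8.487 × 10^-3 mol, y = 2.233 × 10^-3 mol
mass of NaOH = 8.487 × 10^-3 × 40.00 = 0.3395 g
% NaOH = 0.3395 / 0.5762 × 100 = 58.92 %

58.92 %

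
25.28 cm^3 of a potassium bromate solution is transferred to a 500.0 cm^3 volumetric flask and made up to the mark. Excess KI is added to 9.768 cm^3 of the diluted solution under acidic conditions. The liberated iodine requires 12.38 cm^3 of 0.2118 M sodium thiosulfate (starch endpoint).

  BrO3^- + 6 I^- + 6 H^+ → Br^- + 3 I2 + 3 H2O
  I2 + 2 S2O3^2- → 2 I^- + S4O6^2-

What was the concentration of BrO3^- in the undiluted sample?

0.8849 M

n(S2O3^2-) = 0.01238 × 0.2118 = 2.622 × 10^-3 mol
n(I2) = n(S2O3^2-)/2 = 1.311 × 10^-3 mol
From the 1:3 ratio, n(BrO3^-) in the aliquot = 1/3 × 1.311 × 10^-3 = 4.370 × 10^-4 mol
[BrO3^-]_dilute = 4.370 × 10^-4 / 0.009768 = 0.04474 mol/L
[BrO3^-]_original = 0.04474 × 500.0/25.28 = 0.8849 mol/L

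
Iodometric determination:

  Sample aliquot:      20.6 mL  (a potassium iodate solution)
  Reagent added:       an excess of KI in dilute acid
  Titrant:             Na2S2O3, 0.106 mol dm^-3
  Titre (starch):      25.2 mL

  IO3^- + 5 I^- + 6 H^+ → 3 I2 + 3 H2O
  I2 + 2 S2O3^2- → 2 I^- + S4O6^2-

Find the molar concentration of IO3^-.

n(S2O3^2-) = 0.0252 × 0.106 = 2.67 × 10^-3 mol
n(I2) = n(S2O3^2-)/2 = 1.34 × 10^-3 mol
From the 1:3 ratio, n(IO3^-) in the aliquot = 1/3 × 1.34 × 10^-3 = 4.45 × 10^-4 mol
[IO3^-] = 4.45 × 10^-4 / 0.0206 = 0.0216 mol/L

0.0216 mol/L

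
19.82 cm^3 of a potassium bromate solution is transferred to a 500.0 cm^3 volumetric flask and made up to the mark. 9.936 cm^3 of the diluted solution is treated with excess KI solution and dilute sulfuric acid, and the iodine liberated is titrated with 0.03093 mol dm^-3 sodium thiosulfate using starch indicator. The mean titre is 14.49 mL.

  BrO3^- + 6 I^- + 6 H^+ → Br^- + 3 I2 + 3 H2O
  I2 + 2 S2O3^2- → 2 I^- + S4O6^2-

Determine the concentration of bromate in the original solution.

0.1896 mol/L

n(S2O3^2-) = 0.01449 × 0.03093 = 4.482 × 10^-4 mol
n(I2) = n(S2O3^2-)/2 = 2.241 × 10^-4 mol
From the 1:3 ratio, n(BrO3^-) in the aliquot = 1/3 × 2.241 × 10^-4 = 7.470 × 10^-5 mol
[BrO3^-]_dilute = 7.470 × 10^-5 / 0.009936 = 0.007518 mol/L
[BrO3^-]_original = 0.007518 × 500.0/19.82 = 0.1896 mol/L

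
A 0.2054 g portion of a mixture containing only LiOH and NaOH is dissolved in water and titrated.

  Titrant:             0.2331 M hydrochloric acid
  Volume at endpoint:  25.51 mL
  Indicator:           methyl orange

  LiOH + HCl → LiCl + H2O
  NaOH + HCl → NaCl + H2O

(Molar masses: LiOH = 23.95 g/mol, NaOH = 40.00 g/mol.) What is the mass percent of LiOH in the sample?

23.58 %

n(HCl) = 0.02551 × 0.2331 = 5.946 × 10^-3 mol
Let x = n(LiOH), y = n(NaOH).
Titrant: 1x + 1y = 5.946 × 10^-3;  mass: 23.95x + 40.00y = 0.2054
Solving, x = 2.022 × 10^-3 mol, y = 3.924 × 10^-3 mol
mass of LiOH = 2.022 × 10^-3 × 23.95 = 0.04843 g
% LiOH = 0.04843 / 0.2054 × 100 = 23.58 %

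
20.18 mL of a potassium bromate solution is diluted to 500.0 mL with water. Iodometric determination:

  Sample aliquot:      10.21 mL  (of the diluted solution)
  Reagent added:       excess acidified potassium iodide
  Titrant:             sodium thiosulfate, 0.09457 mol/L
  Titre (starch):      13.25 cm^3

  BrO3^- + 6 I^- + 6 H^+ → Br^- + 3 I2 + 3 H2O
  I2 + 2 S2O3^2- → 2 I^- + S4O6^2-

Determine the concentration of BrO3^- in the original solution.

n(S2O3^2-) = 0.01325 × 0.09457 = 1.253 × 10^-3 mol
n(I2) = n(S2O3^2-)/2 = 6.265 × 10^-4 mol
From the 1:3 ratio, n(BrO3^-) in the aliquot = 1/3 × 6.265 × 10^-4 = 2.088 × 10^-4 mol
[BrO3^-]_dilute = 2.088 × 10^-4 / 0.01021 = 0.02045 mol/L
[BrO3^-]_original = 0.02045 × 500.0/20.18 = 0.5068 mol/L

0.5068 mol/L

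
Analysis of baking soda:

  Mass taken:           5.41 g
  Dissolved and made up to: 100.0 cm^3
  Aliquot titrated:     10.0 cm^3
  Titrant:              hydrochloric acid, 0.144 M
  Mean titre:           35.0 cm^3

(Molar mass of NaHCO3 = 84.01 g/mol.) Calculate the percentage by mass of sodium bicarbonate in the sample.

78.3 %

NaHCO3 + HCl → NaCl + H2O + CO2
n(HCl) per titration = 0.0350 × 0.144 = 5.04 × 10^-3 mol
n(NaHCO3) in each aliquot = 5.04 × 10^-3 mol (1:1 ratio)
n(NaHCO3) in the whole flask = 5.04 × 10^-3 × 100.0/10.0 = 0.0504 mol
mass of NaHCO3 = 0.0504 × 84.01 = 4.23 g
% NaHCO3 = 4.23 / 5.41 × 100 = 78.3 %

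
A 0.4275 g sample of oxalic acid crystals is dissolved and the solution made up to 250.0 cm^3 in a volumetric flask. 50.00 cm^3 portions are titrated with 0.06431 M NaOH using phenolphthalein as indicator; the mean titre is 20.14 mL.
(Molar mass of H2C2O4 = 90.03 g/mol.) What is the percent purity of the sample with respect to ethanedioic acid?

H2C2O4 + 2 NaOH → Na2C2O4 + 2 H2O
n(NaOH) per titration = 0.02014 × 0.06431 = 1.295 × 10^-3 mol
From the 1:2 ratio, n(H2C2O4) in each aliquot = 1/2 × 1.295 × 10^-3 = 6.476 × 10^-4 mol
n(H2C2O4) in the whole flask = 6.476 × 10^-4 × 250.0/50.00 = 3.238 × 10^-3 mol
mass of H2C2O4 = 3.238 × 10^-3 × 90.03 = 0.2915 g
% H2C2O4 = 0.2915 / 0.4275 × 100 = 68.19 %

68.19 %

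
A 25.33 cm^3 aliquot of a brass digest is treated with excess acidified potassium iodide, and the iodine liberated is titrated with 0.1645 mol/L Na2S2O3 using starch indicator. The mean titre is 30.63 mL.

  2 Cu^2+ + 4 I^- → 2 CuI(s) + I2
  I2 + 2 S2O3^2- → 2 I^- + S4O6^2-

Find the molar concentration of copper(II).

0.1989 mol/L

n(S2O3^2-) = 0.03063 × 0.1645 = 5.039 × 10^-3 mol
n(I2) = n(S2O3^2-)/2 = 2.519 × 10^-3 mol
From the 2:1 ratio, n(Cu2+) in the aliquot = 2/1 × 2.519 × 10^-3 = 5.039 × 10^-3 mol
[Cu2+] = 5.039 × 10^-3 / 0.02533 = 0.1989 mol/L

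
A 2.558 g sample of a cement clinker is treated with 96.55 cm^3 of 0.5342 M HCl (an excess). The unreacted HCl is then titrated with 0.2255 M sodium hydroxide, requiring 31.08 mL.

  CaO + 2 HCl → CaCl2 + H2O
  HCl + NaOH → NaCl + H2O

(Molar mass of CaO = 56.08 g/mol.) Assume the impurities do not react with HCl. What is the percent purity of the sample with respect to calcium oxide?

n(HCl) added = 0.09655 × 0.5342 = 0.05158 mol
n(NaOH) used in back-titration = 0.03108 × 0.2255 = 7.009 × 10^-3 mol
n(HCl) left over = 7.009 × 10^-3 mol (1:1 ratio)
n(HCl) consumed by analyte = 0.05158 − 7.009 × 10^-3 = 0.04457 mol
From the 1:2 ratio, n(CaO) = 1/2 × 0.04457 = 0.02228 mol
mass of CaO = 0.02228 × 56.08 = 1.250 g
% CaO = 1.250 / 2.558 × 100 = 48.85 %

48.85 %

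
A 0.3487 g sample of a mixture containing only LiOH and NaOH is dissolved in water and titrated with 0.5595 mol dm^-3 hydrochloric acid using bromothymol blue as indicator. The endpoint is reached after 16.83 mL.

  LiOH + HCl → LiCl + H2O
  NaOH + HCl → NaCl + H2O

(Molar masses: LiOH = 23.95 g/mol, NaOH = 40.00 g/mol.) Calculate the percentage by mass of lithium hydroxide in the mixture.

11.96 %

n(HCl) = 0.01683 × 0.5595 = 9.416 × 10^-3 mol
Let x = n(LiOH), y = n(NaOH).
Titrant: 1x + 1y = 9.416 × 10^-3;  mass: 23.95x + 40.00y = 0.3487
Solving, x = 1.742 × 10^-3 mol, y = 7.675 × 10^-3 mol
mass of LiOH = 1.742 × 10^-3 × 23.95 = 0.04172 g
% LiOH = 0.04172 / 0.3487 × 100 = 11.96 %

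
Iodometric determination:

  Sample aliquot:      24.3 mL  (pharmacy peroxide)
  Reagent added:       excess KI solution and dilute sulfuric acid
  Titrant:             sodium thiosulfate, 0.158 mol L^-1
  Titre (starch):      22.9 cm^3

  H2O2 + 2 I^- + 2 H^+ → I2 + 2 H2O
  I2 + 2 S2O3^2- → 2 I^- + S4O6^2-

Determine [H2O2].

n(S2O3^2-) = 0.0229 × 0.158 = 3.62 × 10^-3 mol
n(I2) = n(S2O3^2-)/2 = 1.81 × 10^-3 mol
n(H2O2) in the aliquot = 1.81 × 10^-3 mol (1:1 ratio)
[H2O2] = 1.81 × 10^-3 / 0.0243 = 0.0744 mol/L

0.0744 mol/L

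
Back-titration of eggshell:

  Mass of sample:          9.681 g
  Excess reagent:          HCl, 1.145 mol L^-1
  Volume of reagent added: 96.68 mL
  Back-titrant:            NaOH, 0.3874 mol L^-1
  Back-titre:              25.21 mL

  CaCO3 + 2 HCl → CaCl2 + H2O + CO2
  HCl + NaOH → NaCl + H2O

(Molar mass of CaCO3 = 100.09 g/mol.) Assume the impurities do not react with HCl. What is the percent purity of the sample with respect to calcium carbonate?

n(HCl) added = 0.09668 × 1.145 = 0.1107 mol
n(NaOH) used in back-titration = 0.02521 × 0.3874 = 9.766 × 10^-3 mol
n(HCl) left over = 9.766 × 10^-3 mol (1:1 ratio)
n(HCl) consumed by analyte = 0.1107 − 9.766 × 10^-3 = 0.1009 mol
From the 1:2 ratio, n(CaCO3) = 1/2 × 0.1009 = 0.05047 mol
mass of CaCO3 = 0.05047 × 100.09 = 5.051 g
% CaCO3 = 5.051 / 9.681 × 100 = 52.18 %

52.18 %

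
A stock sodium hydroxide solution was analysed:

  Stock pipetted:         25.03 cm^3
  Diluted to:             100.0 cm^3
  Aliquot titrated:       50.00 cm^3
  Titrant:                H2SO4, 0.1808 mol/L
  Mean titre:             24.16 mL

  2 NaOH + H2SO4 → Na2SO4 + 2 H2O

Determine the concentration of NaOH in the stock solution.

0.6981 mol/L

n(H2SO4) = 0.02416 × 0.1808 = 4.368 × 10^-3 mol
From the 2:1 ratio, n(NaOH) in the aliquot = 2/1 × 4.368 × 10^-3 = 8.736 × 10^-3 mol
[NaOH]_dilute = 8.736 × 10^-3 / 0.05000 = 0.1747 mol/L
Dilution factor = 100.0 / 25.03 = 3.995
[NaOH]_stock = 0.1747 × 3.995 = 0.6981 mol/L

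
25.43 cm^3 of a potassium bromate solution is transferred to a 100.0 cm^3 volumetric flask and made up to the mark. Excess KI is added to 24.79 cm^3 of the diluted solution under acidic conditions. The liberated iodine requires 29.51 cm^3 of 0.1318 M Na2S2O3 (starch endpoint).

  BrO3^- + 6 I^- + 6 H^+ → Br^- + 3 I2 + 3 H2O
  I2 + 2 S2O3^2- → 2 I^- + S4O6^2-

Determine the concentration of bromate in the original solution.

n(S2O3^2-) = 0.02951 × 0.1318 = 3.889 × 10^-3 mol
n(I2) = n(S2O3^2-)/2 = 1.945 × 10^-3 mol
From the 1:3 ratio, n(BrO3^-) in the aliquot = 1/3 × 1.945 × 10^-3 = 6.482 × 10^-4 mol
[BrO3^-]_dilute = 6.482 × 10^-4 / 0.02479 = 0.02615 mol/L
[BrO3^-]_original = 0.02615 × 100.0/25.43 = 0.1028 mol/L

0.1028 M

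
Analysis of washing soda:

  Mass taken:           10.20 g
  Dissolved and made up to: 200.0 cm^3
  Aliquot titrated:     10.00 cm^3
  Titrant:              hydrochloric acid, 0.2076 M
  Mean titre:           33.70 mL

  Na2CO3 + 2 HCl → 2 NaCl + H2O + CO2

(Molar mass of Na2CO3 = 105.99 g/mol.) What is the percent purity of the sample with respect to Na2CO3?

n(HCl) per titration = 0.03370 × 0.2076 = 6.996 × 10^-3 mol
From the 1:2 ratio, n(Na2CO3) in each aliquot = 1/2 × 6.996 × 10^-3 = 3.498 × 10^-3 mol
n(Na2CO3) in the whole flask = 3.498 × 10^-3 × 200.0/10.00 = 0.06996 mol
mass of Na2CO3 = 0.06996 × 105.99 = 7.415 g
% Na2CO3 = 7.415 / 10.20 × 100 = 72.70 %

72.70 %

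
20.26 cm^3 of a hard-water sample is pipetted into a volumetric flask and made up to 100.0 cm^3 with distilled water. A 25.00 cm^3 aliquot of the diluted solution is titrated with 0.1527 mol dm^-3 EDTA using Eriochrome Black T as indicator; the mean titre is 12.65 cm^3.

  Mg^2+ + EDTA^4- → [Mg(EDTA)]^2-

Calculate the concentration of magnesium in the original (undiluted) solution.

0.3814 mol/L

n(EDTA) = 0.01265 × 0.1527 = 1.932 × 10^-3 mol
n(Mg2+) in the aliquot = 1.932 × 10^-3 mol (1:1 ratio)
[Mg2+]_dilute = 1.932 × 10^-3 / 0.02500 = 0.07727 mol/L
Dilution factor = 100.0 / 20.26 = 4.936
[Mg2+]_stock = 0.07727 × 4.936 = 0.3814 mol/L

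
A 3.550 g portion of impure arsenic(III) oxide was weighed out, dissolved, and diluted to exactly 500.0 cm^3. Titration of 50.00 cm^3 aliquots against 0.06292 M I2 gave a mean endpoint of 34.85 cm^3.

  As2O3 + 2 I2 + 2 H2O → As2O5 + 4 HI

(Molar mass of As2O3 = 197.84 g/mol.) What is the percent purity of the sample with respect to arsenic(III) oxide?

n(I2) per titration = 0.03485 × 0.06292 = 2.193 × 10^-3 mol
From the 1:2 ratio, n(As2O3) in each aliquot = 1/2 × 2.193 × 10^-3 = 1.096 × 10^-3 mol
n(As2O3) in the whole flask = 1.096 × 10^-3 × 500.0/50.00 = 0.01096 mol
mass of As2O3 = 0.01096 × 197.84 = 2.169 g
% As2O3 = 2.169 / 3.550 × 100 = 61.10 %

61.10 %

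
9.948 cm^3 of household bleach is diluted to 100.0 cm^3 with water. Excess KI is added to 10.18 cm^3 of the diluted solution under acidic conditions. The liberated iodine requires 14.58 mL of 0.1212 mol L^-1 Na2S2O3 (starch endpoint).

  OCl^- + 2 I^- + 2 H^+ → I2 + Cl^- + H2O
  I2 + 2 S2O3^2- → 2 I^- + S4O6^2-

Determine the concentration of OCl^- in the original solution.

0.8725 mol/L

n(S2O3^2-) = 0.01458 × 0.1212 = 1.767 × 10^-3 mol
n(I2) = n(S2O3^2-)/2 = 8.835 × 10^-4 mol
n(OCl^-) in the aliquot = 8.835 × 10^-4 mol (1:1 ratio)
[OCl^-]_dilute = 8.835 × 10^-4 / 0.01018 = 0.08679 mol/L
[OCl^-]_original = 0.08679 × 100.0/9.948 = 0.8725 mol/L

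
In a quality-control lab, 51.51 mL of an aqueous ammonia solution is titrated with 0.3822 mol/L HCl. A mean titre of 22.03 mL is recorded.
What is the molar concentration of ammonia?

NH3 + HCl → NH4Cl
n(HCl) = 0.02203 L × 0.3822 mol/L = 8.420 × 10^-3 mol
n(NH3) = 8.420 × 10^-3 mol (1:1 mole ratio)
[NH3] = 8.420 × 10^-3 mol / 0.05151 L = 0.1635 mol/L

0.1635 mol/L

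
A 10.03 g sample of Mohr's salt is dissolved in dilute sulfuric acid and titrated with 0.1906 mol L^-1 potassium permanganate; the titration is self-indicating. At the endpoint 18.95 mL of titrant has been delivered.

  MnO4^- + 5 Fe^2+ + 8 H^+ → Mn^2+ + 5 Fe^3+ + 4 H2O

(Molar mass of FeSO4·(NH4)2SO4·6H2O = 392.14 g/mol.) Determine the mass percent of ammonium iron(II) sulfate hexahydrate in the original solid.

70.61 %

n(KMnO4) = 0.01895 L × 0.1906 mol/L = 3.612 × 10^-3 mol
From the 5:1 ratio, n(FeSO4·(NH4)2SO4·6H2O) = 5/1 × 3.612 × 10^-3 = 0.01806 mol
mass of FeSO4·(NH4)2SO4·6H2O = 0.01806 × 392.14 g/mol = 7.082 g
% FeSO4·(NH4)2SO4·6H2O = 7.082 / 10.03 × 100 = 70.61 %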